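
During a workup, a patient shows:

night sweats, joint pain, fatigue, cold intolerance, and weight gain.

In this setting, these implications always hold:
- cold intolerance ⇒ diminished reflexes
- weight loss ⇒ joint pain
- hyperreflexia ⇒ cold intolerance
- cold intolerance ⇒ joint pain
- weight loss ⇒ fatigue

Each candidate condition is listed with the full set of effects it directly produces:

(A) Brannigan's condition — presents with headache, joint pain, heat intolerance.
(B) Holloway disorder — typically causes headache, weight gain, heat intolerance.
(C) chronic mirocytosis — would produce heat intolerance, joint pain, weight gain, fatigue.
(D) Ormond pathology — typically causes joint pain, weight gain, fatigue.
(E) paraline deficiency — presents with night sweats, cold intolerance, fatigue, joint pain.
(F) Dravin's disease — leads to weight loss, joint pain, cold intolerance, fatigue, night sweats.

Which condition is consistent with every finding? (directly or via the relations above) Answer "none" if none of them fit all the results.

none

For each candidate, compare predicted effects to what was observed:
(A) Brannigan's condition — fails on night sweats, fatigue, cold intolerance, weight gain (predicts heat intolerance, not cold intolerance)
(B) Holloway disorder — fails on night sweats, joint pain, fatigue, cold intolerance (predicts heat intolerance, not cold intolerance)
(C) chronic mirocytosis — night sweats NO; joint pain yes; fatigue yes; cold intolerance NO; weight gain yes
(D) Ormond pathology — does not account for night sweats, cold intolerance
(E) paraline deficiency — does not account for weight gain
(F) Dravin's disease — fails on weight gain (predicts weight loss, not weight gain)
Every candidate fails on at least one observation.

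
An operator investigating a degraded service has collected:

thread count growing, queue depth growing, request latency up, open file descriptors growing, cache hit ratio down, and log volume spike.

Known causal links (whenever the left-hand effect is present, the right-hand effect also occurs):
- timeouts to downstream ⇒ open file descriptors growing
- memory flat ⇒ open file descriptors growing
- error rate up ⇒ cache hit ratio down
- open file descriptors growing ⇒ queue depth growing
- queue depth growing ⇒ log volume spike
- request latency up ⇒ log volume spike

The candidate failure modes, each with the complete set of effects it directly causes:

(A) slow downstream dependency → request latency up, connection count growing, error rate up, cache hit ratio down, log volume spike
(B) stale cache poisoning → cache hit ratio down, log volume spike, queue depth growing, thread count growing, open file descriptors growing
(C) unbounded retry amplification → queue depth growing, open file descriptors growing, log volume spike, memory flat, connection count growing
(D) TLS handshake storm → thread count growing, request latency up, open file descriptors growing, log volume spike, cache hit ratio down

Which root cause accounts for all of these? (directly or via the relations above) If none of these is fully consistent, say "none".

Checking each candidate against the observations:
(A) slow downstream dependency — does not account for thread count growing, queue depth growing, open file descriptors growing
(B) stale cache poisoning — thread count growing yes; queue depth growing yes; request latency up NO; open file descriptors growing yes; cache hit ratio down yes; log volume spike yes
(C) unbounded retry amplification — thread count growing NO; queue depth growing yes; request latency up NO; open file descriptors growing yes; cache hit ratio down NO; log volume spike yes
(D) TLS handshake storm — thread count growing yes; queue depth growing yes (through open file descriptors growing → queue depth growing); request latency up yes; open file descriptors growing yes; cache hit ratio down yes; log volume spike yes
(D) is the only candidate with no mismatches.

D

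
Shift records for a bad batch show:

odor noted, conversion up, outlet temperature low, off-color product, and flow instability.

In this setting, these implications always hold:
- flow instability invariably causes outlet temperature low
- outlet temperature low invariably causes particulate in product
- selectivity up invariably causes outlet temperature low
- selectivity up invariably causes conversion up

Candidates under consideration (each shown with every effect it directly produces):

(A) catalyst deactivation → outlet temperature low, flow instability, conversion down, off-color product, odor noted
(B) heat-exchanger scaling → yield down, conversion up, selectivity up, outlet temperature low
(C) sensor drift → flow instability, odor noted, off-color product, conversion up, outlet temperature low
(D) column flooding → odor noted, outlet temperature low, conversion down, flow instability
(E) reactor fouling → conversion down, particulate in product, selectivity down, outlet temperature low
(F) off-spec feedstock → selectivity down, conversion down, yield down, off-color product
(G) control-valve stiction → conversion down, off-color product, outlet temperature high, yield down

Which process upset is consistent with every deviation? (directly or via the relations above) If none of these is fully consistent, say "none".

C

Per-candidate check:
(A) catalyst deactivation — fails on conversion up (predicts conversion down, not conversion up)
(B) heat-exchanger scaling — odor noted miss; conversion up match; outlet temperature low match; off-color product miss; flow instability miss
(C) sensor drift — odor noted match; conversion up match; outlet temperature low match; off-color product match; flow instability match
(D) column flooding — fails on conversion up, off-color product (predicts conversion down, not conversion up)
(E) reactor fouling — fails on odor noted, conversion up, off-color product, flow instability (predicts conversion down, not conversion up)
(F) off-spec feedstock — fails on odor noted, conversion up, outlet temperature low, flow instability (predicts conversion down, not conversion up)
(G) control-valve stiction — odor noted miss; conversion up miss; outlet temperature low miss; off-color product match; flow instability miss
(C) alone accounts for all the evidence.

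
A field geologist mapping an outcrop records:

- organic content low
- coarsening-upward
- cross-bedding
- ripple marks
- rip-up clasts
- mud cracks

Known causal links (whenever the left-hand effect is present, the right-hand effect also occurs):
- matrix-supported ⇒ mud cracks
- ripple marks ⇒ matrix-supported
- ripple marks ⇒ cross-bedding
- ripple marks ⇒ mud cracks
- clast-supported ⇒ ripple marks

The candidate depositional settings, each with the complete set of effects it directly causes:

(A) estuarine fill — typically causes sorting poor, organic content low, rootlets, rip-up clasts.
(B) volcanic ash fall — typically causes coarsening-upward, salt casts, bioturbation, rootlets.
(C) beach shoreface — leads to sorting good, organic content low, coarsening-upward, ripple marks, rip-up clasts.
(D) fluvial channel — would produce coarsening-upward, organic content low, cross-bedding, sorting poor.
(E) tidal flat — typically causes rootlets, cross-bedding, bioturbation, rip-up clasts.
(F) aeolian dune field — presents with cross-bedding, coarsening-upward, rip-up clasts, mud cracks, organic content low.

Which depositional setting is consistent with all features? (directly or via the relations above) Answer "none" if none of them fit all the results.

C

Testing each hypothesis:
(A) estuarine fill — does not account for coarsening-upward, cross-bedding, ripple marks, mud cracks
(B) volcanic ash fall — does not account for organic content low, cross-bedding, ripple marks, rip-up clasts, mud cracks
(C) beach shoreface — accounts for every observation (cross-bedding by ripple marks → cross-bedding)
(D) fluvial channel — does not account for ripple marks, rip-up clasts, mud cracks
(E) tidal flat — organic content low ✗; coarsening-upward ✗; cross-bedding ✓; ripple marks ✗; rip-up clasts ✓; mud cracks ✗
(F) aeolian dune field — organic content low ✓; coarsening-upward ✓; cross-bedding ✓; ripple marks ✗; rip-up clasts ✓; mud cracks ✓
(C) is the only candidate with no mismatches.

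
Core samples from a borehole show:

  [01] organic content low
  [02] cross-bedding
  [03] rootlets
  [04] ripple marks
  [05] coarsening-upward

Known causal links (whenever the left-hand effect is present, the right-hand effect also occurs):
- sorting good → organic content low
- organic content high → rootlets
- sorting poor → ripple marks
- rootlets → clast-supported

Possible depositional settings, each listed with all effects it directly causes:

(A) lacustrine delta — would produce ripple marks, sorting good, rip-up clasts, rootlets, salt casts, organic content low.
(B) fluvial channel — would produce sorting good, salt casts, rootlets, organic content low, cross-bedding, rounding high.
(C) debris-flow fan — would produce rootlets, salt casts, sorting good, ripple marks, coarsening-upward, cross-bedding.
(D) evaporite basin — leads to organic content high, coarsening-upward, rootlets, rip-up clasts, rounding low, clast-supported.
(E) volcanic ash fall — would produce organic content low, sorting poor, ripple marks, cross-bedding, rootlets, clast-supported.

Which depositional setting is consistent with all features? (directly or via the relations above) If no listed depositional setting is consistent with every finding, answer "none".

Per-candidate check:
(A) lacustrine delta — organic content low match; cross-bedding miss; rootlets match; ripple marks match; coarsening-upward miss
(B) fluvial channel — organic content low match; cross-bedding match; rootlets match; ripple marks miss; coarsening-upward miss
(C) debris-flow fan — organic content low match (by sorting good → organic content low); cross-bedding match; rootlets match; ripple marks match; coarsening-upward match
(D) evaporite basin — fails on organic content low, cross-bedding, ripple marks (predicts organic content high, not organic content low)
(E) volcanic ash fall — organic content low match; cross-bedding match; rootlets match; ripple marks match; coarsening-upward miss
Only (C) is consistent with every observation.

C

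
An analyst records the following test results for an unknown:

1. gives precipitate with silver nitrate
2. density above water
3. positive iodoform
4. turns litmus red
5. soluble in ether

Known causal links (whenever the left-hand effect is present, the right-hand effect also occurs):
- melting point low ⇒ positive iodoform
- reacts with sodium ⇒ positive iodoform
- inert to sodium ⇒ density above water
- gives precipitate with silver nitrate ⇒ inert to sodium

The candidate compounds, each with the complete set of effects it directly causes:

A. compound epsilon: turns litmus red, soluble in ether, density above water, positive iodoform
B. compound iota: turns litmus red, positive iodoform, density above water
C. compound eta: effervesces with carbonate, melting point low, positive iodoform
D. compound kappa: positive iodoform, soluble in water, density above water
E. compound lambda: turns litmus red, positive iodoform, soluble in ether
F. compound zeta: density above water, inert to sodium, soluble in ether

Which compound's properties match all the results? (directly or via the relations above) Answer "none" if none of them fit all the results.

Checking each candidate against the observations:
(A) compound epsilon — gives precipitate with silver nitrate -; density above water +; positive iodoform +; turns litmus red +; soluble in ether +
(B) compound iota — gives precipitate with silver nitrate -; density above water +; positive iodoform +; turns litmus red +; soluble in ether -
(C) compound eta — does not account for gives precipitate with silver nitrate, density above water, turns litmus red, soluble in ether
(D) compound kappa — does not account for gives precipitate with silver nitrate, turns litmus red, soluble in ether
(E) compound lambda — gives precipitate with silver nitrate -; density above water -; positive iodoform +; turns litmus red +; soluble in ether +
(F) compound zeta — gives precipitate with silver nitrate -; density above water +; positive iodoform -; turns litmus red -; soluble in ether +
None of the listed candidates fits everything.

none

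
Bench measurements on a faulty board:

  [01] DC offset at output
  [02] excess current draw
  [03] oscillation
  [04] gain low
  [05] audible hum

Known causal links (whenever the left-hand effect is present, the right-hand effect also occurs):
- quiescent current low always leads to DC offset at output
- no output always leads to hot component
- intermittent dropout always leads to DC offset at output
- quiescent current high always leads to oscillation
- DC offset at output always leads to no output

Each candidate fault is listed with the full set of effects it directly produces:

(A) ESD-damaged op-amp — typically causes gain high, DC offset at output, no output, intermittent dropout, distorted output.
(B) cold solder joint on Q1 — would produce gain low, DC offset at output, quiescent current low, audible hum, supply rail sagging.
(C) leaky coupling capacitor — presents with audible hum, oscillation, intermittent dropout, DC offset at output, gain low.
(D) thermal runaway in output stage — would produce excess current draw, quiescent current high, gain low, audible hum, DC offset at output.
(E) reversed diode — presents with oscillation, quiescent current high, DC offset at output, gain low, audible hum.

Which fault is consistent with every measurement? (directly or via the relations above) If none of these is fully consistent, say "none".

For each candidate, compare predicted effects to what was observed:
(A) ESD-damaged op-amp — fails on excess current draw, oscillation, gain low, audible hum (predicts gain high, not gain low)
(B) cold solder joint on Q1 — DC offset at output match; excess current draw miss; oscillation miss; gain low match; audible hum match
(C) leaky coupling capacitor — DC offset at output match; excess current draw miss; oscillation match; gain low match; audible hum match
(D) thermal runaway in output stage — accounts for every observation (oscillation via quiescent current high → oscillation)
(E) reversed diode — does not account for excess current draw
Only (D) is consistent with every observation.

D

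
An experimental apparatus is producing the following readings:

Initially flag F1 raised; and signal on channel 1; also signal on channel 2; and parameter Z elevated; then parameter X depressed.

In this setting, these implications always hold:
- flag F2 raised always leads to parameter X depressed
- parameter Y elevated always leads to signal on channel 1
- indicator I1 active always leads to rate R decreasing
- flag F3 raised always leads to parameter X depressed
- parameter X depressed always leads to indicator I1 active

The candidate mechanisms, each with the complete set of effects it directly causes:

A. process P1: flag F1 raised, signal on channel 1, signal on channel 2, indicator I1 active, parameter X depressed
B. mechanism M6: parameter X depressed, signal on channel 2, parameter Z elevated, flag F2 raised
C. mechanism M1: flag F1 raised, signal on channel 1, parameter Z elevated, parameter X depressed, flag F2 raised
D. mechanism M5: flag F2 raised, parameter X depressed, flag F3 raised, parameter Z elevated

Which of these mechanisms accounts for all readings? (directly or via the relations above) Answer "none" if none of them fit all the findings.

none

For each candidate, compare predicted effects to what was observed:
(A) process P1 — does not account for parameter Z elevated
(B) mechanism M6 — does not account for flag F1 raised, signal on channel 1
(C) mechanism M1 — flag F1 raised ✓; signal on channel 1 ✓; signal on channel 2 ✗; parameter Z elevated ✓; parameter X depressed ✓
(D) mechanism M5 — flag F1 raised ✗; signal on channel 1 ✗; signal on channel 2 ✗; parameter Z elevated ✓; parameter X depressed ✓
No candidate is consistent with all observations.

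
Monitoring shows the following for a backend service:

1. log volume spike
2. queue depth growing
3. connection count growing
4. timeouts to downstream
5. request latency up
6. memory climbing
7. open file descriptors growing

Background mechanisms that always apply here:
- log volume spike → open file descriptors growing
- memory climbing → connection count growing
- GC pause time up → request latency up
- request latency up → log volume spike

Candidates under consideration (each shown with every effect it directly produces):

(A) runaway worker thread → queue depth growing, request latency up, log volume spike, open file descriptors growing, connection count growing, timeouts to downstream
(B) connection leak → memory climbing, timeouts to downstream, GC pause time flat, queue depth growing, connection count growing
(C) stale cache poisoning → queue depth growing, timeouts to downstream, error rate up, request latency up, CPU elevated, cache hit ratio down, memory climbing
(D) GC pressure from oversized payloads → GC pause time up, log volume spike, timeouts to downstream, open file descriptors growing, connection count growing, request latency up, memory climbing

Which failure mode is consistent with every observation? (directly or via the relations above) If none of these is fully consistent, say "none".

C

Checking each candidate against the observations:
(A) runaway worker thread — does not account for memory climbing
(B) connection leak — log volume spike -; queue depth growing +; connection count growing +; timeouts to downstream +; request latency up -; memory climbing +; open file descriptors growing -
(C) stale cache poisoning — log volume spike + (via request latency up → log volume spike); queue depth growing +; connection count growing + (via memory climbing → connection count growing); timeouts to downstream +; request latency up +; memory climbing +; open file descriptors growing + (via request latency up → log volume spike → open file descriptors growing)
(D) GC pressure from oversized payloads — does not account for queue depth growing
(C) is the only candidate with no mismatches.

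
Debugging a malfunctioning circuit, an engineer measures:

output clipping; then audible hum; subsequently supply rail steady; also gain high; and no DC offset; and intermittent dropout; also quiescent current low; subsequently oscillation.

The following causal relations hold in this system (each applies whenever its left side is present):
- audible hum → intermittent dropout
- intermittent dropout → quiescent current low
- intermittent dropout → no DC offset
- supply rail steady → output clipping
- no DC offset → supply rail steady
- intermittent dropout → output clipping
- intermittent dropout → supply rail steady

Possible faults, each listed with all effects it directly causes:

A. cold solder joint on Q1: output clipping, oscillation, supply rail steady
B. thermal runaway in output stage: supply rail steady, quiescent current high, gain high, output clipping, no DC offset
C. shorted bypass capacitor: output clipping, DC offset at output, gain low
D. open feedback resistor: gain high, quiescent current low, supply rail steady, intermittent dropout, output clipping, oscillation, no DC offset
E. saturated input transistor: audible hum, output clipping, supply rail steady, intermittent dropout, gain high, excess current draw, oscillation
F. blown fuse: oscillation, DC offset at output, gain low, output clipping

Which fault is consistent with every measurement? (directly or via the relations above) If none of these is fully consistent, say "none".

E

Checking each candidate against the observations:
(A) cold solder joint on Q1 — output clipping yes; audible hum NO; supply rail steady yes; gain high NO; no DC offset NO; intermittent dropout NO; quiescent current low NO; oscillation yes
(B) thermal runaway in output stage — fails on audible hum, intermittent dropout, quiescent current low, oscillation (predicts quiescent current high, not quiescent current low)
(C) shorted bypass capacitor — output clipping yes; audible hum NO; supply rail steady NO; gain high NO; no DC offset NO; intermittent dropout NO; quiescent current low NO; oscillation NO
(D) open feedback resistor — output clipping yes; audible hum NO; supply rail steady yes; gain high yes; no DC offset yes; intermittent dropout yes; quiescent current low yes; oscillation yes
(E) saturated input transistor — output clipping yes; audible hum yes; supply rail steady yes; gain high yes; no DC offset yes (through intermittent dropout → no DC offset); intermittent dropout yes; quiescent current low yes (through intermittent dropout → quiescent current low); oscillation yes
(F) blown fuse — output clipping yes; audible hum NO; supply rail steady NO; gain high NO; no DC offset NO; intermittent dropout NO; quiescent current low NO; oscillation yes
(E) alone accounts for all the evidence.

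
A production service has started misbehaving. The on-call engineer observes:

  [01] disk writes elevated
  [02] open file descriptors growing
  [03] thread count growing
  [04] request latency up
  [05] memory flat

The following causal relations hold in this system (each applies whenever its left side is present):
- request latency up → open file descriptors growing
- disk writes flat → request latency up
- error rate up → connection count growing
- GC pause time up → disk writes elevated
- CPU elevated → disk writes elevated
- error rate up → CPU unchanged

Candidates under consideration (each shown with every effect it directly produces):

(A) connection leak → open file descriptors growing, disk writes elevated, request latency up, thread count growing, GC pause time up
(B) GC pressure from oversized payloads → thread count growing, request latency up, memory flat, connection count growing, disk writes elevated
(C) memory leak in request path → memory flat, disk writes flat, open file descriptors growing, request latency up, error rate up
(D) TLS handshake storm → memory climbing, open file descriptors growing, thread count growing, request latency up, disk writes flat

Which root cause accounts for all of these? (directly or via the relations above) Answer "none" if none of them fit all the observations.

B

Per-candidate check:
(A) connection leak — does not account for memory flat
(B) GC pressure from oversized payloads — disk writes elevated match; open file descriptors growing match (by request latency up → open file descriptors growing); thread count growing match; request latency up match; memory flat match
(C) memory leak in request path — disk writes elevated miss; open file descriptors growing match; thread count growing miss; request latency up match; memory flat match
(D) TLS handshake storm — fails on disk writes elevated, memory flat (predicts disk writes flat, not disk writes elevated; predicts memory climbing, not memory flat)
(B) alone accounts for all the evidence.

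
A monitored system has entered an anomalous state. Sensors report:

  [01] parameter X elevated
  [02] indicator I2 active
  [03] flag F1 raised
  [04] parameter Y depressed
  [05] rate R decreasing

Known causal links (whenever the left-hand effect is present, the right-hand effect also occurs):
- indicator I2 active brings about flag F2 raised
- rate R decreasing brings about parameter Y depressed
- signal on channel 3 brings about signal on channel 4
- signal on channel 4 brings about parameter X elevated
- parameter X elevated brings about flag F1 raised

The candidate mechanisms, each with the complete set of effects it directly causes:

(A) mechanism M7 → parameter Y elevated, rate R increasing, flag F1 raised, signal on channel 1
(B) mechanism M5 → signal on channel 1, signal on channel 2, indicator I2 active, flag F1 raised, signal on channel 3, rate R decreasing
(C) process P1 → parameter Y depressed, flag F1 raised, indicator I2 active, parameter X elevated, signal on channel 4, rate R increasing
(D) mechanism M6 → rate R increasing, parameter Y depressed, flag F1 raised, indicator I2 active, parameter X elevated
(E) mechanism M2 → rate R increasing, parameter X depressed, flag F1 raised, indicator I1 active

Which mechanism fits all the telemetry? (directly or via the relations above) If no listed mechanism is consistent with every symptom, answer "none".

Checking each candidate against the observations:
(A) mechanism M7 — fails on parameter X elevated, indicator I2 active, parameter Y depressed, rate R decreasing (predicts parameter Y elevated, not parameter Y depressed; predicts rate R increasing, not rate R decreasing)
(B) mechanism M5 — parameter X elevated yes (via signal on channel 3 → signal on channel 4 → parameter X elevated); indicator I2 active yes; flag F1 raised yes; parameter Y depressed yes (via rate R decreasing → parameter Y depressed); rate R decreasing yes
(C) process P1 — parameter X elevated yes; indicator I2 active yes; flag F1 raised yes; parameter Y depressed yes; rate R decreasing NO
(D) mechanism M6 — fails on rate R decreasing (predicts rate R increasing, not rate R decreasing)
(E) mechanism M2 — parameter X elevated NO; indicator I2 active NO; flag F1 raised yes; parameter Y depressed NO; rate R decreasing NO
(B) is the only candidate with no mismatches.

B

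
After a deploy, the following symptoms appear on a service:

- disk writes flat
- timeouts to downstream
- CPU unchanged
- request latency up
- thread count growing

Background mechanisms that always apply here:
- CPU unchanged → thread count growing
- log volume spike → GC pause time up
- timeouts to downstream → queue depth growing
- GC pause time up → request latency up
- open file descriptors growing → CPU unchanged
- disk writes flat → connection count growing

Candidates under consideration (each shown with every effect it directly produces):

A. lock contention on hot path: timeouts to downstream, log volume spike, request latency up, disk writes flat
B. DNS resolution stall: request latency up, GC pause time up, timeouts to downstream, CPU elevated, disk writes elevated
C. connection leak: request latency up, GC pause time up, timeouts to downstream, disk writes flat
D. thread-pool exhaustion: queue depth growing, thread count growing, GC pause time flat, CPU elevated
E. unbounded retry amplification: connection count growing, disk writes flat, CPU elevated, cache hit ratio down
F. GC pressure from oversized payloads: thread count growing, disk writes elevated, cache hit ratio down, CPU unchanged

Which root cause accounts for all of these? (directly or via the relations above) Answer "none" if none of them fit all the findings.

none

Per-candidate check:
(A) lock contention on hot path — disk writes flat ✓; timeouts to downstream ✓; CPU unchanged ✗; request latency up ✓; thread count growing ✗
(B) DNS resolution stall — disk writes flat ✗; timeouts to downstream ✓; CPU unchanged ✗; request latency up ✓; thread count growing ✗
(C) connection leak — does not account for CPU unchanged, thread count growing
(D) thread-pool exhaustion — disk writes flat ✗; timeouts to downstream ✗; CPU unchanged ✗; request latency up ✗; thread count growing ✓
(E) unbounded retry amplification — disk writes flat ✓; timeouts to downstream ✗; CPU unchanged ✗; request latency up ✗; thread count growing ✗
(F) GC pressure from oversized payloads — fails on disk writes flat, timeouts to downstream, request latency up (predicts disk writes elevated, not disk writes flat)
None of the listed candidates fits everything.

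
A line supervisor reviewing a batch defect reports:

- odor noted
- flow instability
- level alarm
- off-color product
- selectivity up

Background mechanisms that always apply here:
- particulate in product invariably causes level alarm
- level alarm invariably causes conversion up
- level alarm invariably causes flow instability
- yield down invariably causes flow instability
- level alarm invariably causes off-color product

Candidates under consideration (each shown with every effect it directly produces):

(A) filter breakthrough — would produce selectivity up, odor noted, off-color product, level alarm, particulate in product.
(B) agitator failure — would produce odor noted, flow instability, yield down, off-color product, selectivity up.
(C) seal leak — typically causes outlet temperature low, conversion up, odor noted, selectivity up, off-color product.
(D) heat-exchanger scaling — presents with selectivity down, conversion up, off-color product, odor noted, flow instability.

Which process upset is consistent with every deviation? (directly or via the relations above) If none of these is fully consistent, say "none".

Per-candidate check:
(A) filter breakthrough — accounts for every observation (flow instability through level alarm → flow instability)
(B) agitator failure — does not account for level alarm
(C) seal leak — does not account for flow instability, level alarm
(D) heat-exchanger scaling — odor noted ✓; flow instability ✓; level alarm ✗; off-color product ✓; selectivity up ✗
Only (A) is consistent with every observation.

A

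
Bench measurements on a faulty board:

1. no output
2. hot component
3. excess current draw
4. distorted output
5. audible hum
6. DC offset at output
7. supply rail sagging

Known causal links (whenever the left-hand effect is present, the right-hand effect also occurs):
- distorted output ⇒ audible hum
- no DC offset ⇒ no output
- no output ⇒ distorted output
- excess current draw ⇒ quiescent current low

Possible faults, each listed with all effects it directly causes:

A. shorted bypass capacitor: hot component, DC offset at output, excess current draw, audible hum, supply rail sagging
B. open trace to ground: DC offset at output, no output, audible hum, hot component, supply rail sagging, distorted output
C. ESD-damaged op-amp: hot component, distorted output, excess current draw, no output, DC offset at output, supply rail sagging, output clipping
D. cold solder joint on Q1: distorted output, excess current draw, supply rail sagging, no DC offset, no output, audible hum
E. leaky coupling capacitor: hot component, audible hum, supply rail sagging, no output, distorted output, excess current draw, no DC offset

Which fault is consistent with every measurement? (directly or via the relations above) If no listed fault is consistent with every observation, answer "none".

C

Per-candidate check:
(A) shorted bypass capacitor — no output NO; hot component yes; excess current draw yes; distorted output NO; audible hum yes; DC offset at output yes; supply rail sagging yes
(B) open trace to ground — no output yes; hot component yes; excess current draw NO; distorted output yes; audible hum yes; DC offset at output yes; supply rail sagging yes
(C) ESD-damaged op-amp — no output yes; hot component yes; excess current draw yes; distorted output yes; audible hum yes (by distorted output → audible hum); DC offset at output yes; supply rail sagging yes
(D) cold solder joint on Q1 — no output yes; hot component NO; excess current draw yes; distorted output yes; audible hum yes; DC offset at output NO; supply rail sagging yes
(E) leaky coupling capacitor — fails on DC offset at output (predicts no DC offset, not DC offset at output)
Only (C) is consistent with every observation.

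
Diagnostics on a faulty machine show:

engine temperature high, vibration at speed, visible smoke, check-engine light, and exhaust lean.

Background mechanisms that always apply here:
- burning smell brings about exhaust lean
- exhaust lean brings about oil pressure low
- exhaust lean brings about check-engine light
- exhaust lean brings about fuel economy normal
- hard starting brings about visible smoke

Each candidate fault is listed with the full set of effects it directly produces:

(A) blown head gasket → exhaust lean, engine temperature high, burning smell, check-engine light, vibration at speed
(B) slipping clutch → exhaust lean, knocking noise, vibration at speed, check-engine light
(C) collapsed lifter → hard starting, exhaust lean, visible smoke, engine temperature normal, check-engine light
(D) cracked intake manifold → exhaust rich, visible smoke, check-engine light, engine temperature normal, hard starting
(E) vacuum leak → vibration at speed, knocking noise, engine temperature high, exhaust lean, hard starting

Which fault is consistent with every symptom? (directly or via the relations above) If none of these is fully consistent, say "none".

E

Testing each hypothesis:
(A) blown head gasket — engine temperature high ✓; vibration at speed ✓; visible smoke ✗; check-engine light ✓; exhaust lean ✓
(B) slipping clutch — engine temperature high ✗; vibration at speed ✓; visible smoke ✗; check-engine light ✓; exhaust lean ✓
(C) collapsed lifter — fails on engine temperature high, vibration at speed (predicts engine temperature normal, not engine temperature high)
(D) cracked intake manifold — engine temperature high ✗; vibration at speed ✗; visible smoke ✓; check-engine light ✓; exhaust lean ✗
(E) vacuum leak — engine temperature high ✓; vibration at speed ✓; visible smoke ✓ (through hard starting → visible smoke); check-engine light ✓ (through exhaust lean → check-engine light); exhaust lean ✓
(E) alone accounts for all the evidence.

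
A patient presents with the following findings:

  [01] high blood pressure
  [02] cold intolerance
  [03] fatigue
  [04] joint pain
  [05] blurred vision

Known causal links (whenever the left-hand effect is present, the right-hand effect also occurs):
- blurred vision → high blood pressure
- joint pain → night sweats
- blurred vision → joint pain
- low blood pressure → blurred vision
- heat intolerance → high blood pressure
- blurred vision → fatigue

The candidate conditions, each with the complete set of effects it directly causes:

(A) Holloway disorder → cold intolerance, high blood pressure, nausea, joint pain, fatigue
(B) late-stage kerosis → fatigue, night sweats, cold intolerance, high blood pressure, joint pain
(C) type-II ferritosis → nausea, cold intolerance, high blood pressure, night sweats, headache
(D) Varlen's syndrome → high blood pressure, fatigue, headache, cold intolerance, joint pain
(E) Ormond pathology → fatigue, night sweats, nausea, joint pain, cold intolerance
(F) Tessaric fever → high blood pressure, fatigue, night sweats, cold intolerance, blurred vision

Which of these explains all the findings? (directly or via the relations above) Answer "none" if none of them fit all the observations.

F

Checking each candidate against the observations:
(A) Holloway disorder — high blood pressure match; cold intolerance match; fatigue match; joint pain match; blurred vision miss
(B) late-stage kerosis — high blood pressure match; cold intolerance match; fatigue match; joint pain match; blurred vision miss
(C) type-II ferritosis — high blood pressure match; cold intolerance match; fatigue miss; joint pain miss; blurred vision miss
(D) Varlen's syndrome — high blood pressure match; cold intolerance match; fatigue match; joint pain match; blurred vision miss
(E) Ormond pathology — does not account for high blood pressure, blurred vision
(F) Tessaric fever — high blood pressure match; cold intolerance match; fatigue match; joint pain match (by blurred vision → joint pain); blurred vision match
(F) is the only candidate with no mismatches.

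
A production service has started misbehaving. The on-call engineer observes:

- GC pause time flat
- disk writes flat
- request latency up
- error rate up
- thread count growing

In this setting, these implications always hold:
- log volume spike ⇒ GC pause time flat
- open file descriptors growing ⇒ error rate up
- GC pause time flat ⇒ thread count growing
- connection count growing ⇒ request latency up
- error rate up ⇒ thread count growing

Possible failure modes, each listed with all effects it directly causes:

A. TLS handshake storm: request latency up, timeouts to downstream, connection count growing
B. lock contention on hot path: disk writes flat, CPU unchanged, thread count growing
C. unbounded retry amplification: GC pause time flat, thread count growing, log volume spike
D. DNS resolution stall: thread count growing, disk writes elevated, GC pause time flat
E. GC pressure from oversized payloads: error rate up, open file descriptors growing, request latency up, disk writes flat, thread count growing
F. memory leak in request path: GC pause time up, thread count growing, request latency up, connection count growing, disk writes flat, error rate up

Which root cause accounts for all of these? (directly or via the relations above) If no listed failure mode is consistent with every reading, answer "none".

Per-candidate check:
(A) TLS handshake storm — does not account for GC pause time flat, disk writes flat, error rate up, thread count growing
(B) lock contention on hot path — GC pause time flat NO; disk writes flat yes; request latency up NO; error rate up NO; thread count growing yes
(C) unbounded retry amplification — GC pause time flat yes; disk writes flat NO; request latency up NO; error rate up NO; thread count growing yes
(D) DNS resolution stall — GC pause time flat yes; disk writes flat NO; request latency up NO; error rate up NO; thread count growing yes
(E) GC pressure from oversized payloads — GC pause time flat NO; disk writes flat yes; request latency up yes; error rate up yes; thread count growing yes
(F) memory leak in request path — GC pause time flat NO; disk writes flat yes; request latency up yes; error rate up yes; thread count growing yes
Every candidate fails on at least one observation.

none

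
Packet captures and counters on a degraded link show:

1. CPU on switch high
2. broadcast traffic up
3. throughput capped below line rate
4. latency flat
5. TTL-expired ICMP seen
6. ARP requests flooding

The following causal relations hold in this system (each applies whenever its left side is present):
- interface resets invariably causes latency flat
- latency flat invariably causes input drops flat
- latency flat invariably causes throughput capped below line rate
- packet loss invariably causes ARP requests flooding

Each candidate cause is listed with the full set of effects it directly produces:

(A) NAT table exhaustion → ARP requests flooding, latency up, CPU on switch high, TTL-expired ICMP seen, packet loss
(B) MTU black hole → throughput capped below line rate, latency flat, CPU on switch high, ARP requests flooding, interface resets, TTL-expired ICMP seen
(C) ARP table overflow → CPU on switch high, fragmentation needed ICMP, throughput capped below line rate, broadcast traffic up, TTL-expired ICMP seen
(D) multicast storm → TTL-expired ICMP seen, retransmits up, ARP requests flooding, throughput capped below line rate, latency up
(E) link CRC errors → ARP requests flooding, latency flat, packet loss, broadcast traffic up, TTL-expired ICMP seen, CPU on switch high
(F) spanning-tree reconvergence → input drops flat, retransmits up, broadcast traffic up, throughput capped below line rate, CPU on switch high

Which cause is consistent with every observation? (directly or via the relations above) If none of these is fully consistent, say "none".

E

Testing each hypothesis:
(A) NAT table exhaustion — CPU on switch high yes; broadcast traffic up NO; throughput capped below line rate NO; latency flat NO; TTL-expired ICMP seen yes; ARP requests flooding yes
(B) MTU black hole — CPU on switch high yes; broadcast traffic up NO; throughput capped below line rate yes; latency flat yes; TTL-expired ICMP seen yes; ARP requests flooding yes
(C) ARP table overflow — CPU on switch high yes; broadcast traffic up yes; throughput capped below line rate yes; latency flat NO; TTL-expired ICMP seen yes; ARP requests flooding NO
(D) multicast storm — CPU on switch high NO; broadcast traffic up NO; throughput capped below line rate yes; latency flat NO; TTL-expired ICMP seen yes; ARP requests flooding yes
(E) link CRC errors — CPU on switch high yes; broadcast traffic up yes; throughput capped below line rate yes (through latency flat → throughput capped below line rate); latency flat yes; TTL-expired ICMP seen yes; ARP requests flooding yes
(F) spanning-tree reconvergence — CPU on switch high yes; broadcast traffic up yes; throughput capped below line rate yes; latency flat NO; TTL-expired ICMP seen NO; ARP requests flooding NO
Only (E) is consistent with every observation.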